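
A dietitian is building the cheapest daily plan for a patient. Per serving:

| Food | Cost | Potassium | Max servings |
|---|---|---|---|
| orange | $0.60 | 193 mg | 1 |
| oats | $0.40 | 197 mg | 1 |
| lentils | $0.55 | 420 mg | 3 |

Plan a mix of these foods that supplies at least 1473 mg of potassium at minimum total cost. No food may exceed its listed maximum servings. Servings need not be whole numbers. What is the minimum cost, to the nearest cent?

Cost per mg of potassium: lentils $0.0013, oats $0.0020, orange $0.0031.
Take 3 servings of lentils: +1260.0 mg potassium for $1.65 (total $1.65, still need 213.0 mg).
Take 1 serving of oats: +197.0 mg potassium for $0.40 (total $2.05, still need 16.0 mg).
Take 0.0829 servings of orange: +16.0 mg potassium for $0.05 (total $2.10, still need 0.0 mg).
Greedy by cheapest-per-mg is optimal for a single linear constraint, so the minimum cost is $2.10.

$2.10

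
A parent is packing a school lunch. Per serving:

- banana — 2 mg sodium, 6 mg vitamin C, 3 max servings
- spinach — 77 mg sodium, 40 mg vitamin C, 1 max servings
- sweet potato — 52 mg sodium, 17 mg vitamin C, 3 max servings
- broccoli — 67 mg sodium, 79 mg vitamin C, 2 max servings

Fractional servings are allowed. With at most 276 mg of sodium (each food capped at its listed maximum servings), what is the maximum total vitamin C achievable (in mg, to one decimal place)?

235.3 mg

Vitamin C per mg sodium: banana 3, broccoli 1.179, spinach 0.5195, sweet potato 0.3269.
Take 3 servings of banana: uses 6 mg sodium, +18.0 mg vitamin C (running total 18.0 mg).
Take 2 servings of broccoli: uses 134 mg sodium, +158.0 mg vitamin C (running total 176.0 mg).
Take 1 serving of spinach: uses 77 mg sodium, +40.0 mg vitamin C (running total 216.0 mg).
Take 1.135 servings of sweet potato: uses 59 mg sodium, +19.3 mg vitamin C (running total 235.3 mg).
Filling greedily by vitamin C-per-mg sodium is optimal for one linear limit, giving 235.3 mg.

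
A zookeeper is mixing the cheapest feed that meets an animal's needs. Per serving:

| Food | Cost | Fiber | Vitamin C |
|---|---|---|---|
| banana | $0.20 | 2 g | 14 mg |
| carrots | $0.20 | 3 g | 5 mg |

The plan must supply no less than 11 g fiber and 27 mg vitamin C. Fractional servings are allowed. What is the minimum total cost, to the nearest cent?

$0.79

A basic optimal solution has at most two foods positive. Try each food alone and each pair with both targets met exactly.
banana only: max(11/2, 27/14) = 5.5 servings → $1.10.
carrots only: max(11/3, 27/5) = 5.4 servings → $1.08.
banana + carrots with both tight: 0.8125 servings and 3.125 servings → $0.79.
So the least-cost plan costs $0.79.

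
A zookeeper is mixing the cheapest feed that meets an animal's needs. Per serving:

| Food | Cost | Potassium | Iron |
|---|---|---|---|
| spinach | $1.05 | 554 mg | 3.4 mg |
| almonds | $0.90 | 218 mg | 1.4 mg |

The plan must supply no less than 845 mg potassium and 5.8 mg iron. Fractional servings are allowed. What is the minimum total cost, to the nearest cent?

$1.79

Minimising a linear cost over {potassium ≥ 845, iron ≥ 5.8, servings ≥ 0} — the optimum is at a vertex, using one or two foods.
spinach only: max(845/554, 5.8/3.4) = 1.706 servings → $1.79.
almonds only: max(845/218, 5.8/1.4) = 4.143 servings → $3.73.
spinach + almonds: intersection lies outside the first quadrant.
So the least-cost plan costs $1.79.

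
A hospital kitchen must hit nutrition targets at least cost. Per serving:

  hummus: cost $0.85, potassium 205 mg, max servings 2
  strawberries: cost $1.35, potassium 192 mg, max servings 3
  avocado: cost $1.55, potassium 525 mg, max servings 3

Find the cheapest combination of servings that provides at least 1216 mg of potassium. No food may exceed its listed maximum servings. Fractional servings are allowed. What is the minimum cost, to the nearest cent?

Cost per mg of potassium: avocado $0.0030, hummus $0.0041, strawberries $0.0070.
Take 2.316 servings of avocado: +1216.0 mg potassium for $3.59 (total $3.59, still need 0.0 mg).
Greedy by cheapest-per-mg is optimal for a single linear constraint, so the minimum cost is $3.59.

$3.59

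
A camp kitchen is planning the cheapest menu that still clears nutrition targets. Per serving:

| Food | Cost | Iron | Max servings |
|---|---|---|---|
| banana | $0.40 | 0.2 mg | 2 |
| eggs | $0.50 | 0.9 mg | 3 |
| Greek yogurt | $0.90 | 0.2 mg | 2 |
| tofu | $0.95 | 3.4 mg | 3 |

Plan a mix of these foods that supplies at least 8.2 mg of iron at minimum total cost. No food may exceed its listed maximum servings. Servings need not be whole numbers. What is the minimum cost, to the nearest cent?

$2.29

Cost per mg of iron: tofu $0.2794, eggs $0.5556, banana $2.0000, Greek yogurt $4.5000.
Take 2.412 servings of tofu: +8.2 mg iron for $2.29 (total $2.29, still need 0.0 mg).
Greedy by cheapest-per-mg is optimal for a single linear constraint, so the minimum cost is $2.29.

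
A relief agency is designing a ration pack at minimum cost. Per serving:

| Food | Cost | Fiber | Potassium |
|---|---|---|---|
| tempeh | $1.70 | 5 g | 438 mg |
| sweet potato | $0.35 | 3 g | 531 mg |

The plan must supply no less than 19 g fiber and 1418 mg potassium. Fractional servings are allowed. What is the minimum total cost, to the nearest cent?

tempeh only: max(19/5, 1418/438) = 3.8 servings → $6.46.
sweet potato only: max(19/3, 1418/531) = 6.333 servings → $2.22.
tempeh + sweet potato: intersection lies outside the first quadrant.
Cheapest feasible corner: $2.22.

$2.22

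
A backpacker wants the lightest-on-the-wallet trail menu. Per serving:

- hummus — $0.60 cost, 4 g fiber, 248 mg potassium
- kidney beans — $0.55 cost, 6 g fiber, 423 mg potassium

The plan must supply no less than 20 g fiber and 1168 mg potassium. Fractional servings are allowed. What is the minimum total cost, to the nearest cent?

An LP optimum is at a vertex; with two nutrient constraints at most two foods are used. Check each candidate.
hummus only: max(20/4, 1168/248) = 5 servings → $3.00.
kidney beans only: max(20/6, 1168/423) = 3.333 servings → $1.83.
hummus + kidney beans: the both-tight solution has a negative serving — not a feasible corner.
Cheapest feasible corner: $1.83.

$1.83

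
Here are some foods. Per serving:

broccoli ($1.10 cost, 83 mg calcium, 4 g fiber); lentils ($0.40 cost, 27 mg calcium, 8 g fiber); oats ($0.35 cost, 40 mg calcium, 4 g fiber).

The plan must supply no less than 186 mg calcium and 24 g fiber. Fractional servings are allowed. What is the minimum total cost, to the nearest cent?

This is a tiny linear program; its minimum lies at a vertex of the feasible set. List the vertices and price them.
broccoli only: max(186/83, 24/4) = 6 servings → $6.60.
lentils only: max(186/27, 24/8) = 6.889 servings → $2.76.
oats only: max(186/40, 24/4) = 6 servings → $2.10.
broccoli + lentils with both tight: 1.511 servings and 2.245 servings → $2.56.
broccoli + oats with both targets exact would need a negative amount; discard.
lentils + oats with both tight: 1.019 servings and 3.962 servings → $1.79.
So the least-cost plan costs $1.79.

$1.79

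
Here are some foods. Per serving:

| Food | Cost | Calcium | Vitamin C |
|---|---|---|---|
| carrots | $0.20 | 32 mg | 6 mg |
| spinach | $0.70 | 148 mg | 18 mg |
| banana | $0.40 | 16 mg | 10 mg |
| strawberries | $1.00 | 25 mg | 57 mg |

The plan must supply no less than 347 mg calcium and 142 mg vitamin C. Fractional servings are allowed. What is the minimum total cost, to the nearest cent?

The cheapest plan sits at a corner of the feasible region — with two constraints it uses at most two foods.
carrots only: max(347/32, 142/6) = 23.67 servings → $4.73.
spinach only: max(347/148, 142/18) = 7.889 servings → $5.52.
banana only: max(347/16, 142/10) = 21.69 servings → $8.68.
strawberries only: max(347/25, 142/57) = 13.88 servings → $13.88.
carrots + spinach: intersection lies outside the first quadrant.
carrots + banana with both tight: 5.348 servings and 10.99 servings → $5.47.
carrots + strawberries with both tight: 9.695 servings and 1.471 servings → $3.41.
spinach + banana with both tight: 1.005 servings and 12.39 servings → $5.66.
spinach + strawberries with both tight: 2.032 servings and 1.849 servings → $3.27.
banana + strawberries: the both-tight solution has a negative serving — not a feasible corner.
The minimum over all feasible corners is $3.27.

$3.27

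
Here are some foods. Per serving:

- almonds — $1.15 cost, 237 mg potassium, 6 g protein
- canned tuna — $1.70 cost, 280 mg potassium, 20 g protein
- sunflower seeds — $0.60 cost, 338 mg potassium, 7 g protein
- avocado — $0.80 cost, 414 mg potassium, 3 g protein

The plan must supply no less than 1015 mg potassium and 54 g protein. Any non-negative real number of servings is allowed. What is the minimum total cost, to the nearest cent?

With two linear requirements the optimum uses one or two foods; enumerate the corners.
almonds only: max(1015/237, 54/6) = 9 servings → $10.35.
canned tuna only: max(1015/280, 54/20) = 3.625 servings → $6.16.
sunflower seeds only: max(1015/338, 54/7) = 7.714 servings → $4.63.
avocado only: max(1015/414, 54/3) = 18 servings → $14.40.
almonds + canned tuna with both tight: 1.693 servings and 2.192 servings → $5.67.
almonds + sunflower seeds: intersection lies outside the first quadrant.
almonds + avocado with both targets exact would need a negative amount; discard.
canned tuna + sunflower seeds with both tight: 2.322 servings and 1.079 servings → $4.60.
canned tuna + avocado with both tight: 2.596 servings and 0.6962 servings → $4.97.
sunflower seeds + avocado with both targets exact would need a negative amount; discard.
The minimum over all feasible corners is $4.60.

$4.60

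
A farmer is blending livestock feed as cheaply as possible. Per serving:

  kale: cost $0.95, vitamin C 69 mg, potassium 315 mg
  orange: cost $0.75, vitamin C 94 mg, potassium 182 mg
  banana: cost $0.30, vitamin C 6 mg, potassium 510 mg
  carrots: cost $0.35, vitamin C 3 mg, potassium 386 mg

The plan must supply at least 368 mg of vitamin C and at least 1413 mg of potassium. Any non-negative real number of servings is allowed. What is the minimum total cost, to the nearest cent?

At the optimum either one food covers both requirements or two foods hit both targets exactly; no other combination can be cheaper.
kale only: max(368/69, 1413/315) = 5.333 servings → $5.07.
orange only: max(368/94, 1413/182) = 7.764 servings → $5.82.
banana only: max(368/6, 1413/510) = 61.33 servings → $18.40.
carrots only: max(368/3, 1413/386) = 122.7 servings → $42.93.
kale + orange with both tight: 3.861 servings and 1.08 servings → $4.48.
kale + banana with both targets exact would need a negative amount; discard.
kale + carrots: intersection lies outside the first quadrant.
orange + banana with both tight: 3.825 servings and 1.406 servings → $3.29.
orange + carrots with both tight: 3.856 servings and 1.842 servings → $3.54.
banana + carrots: the both-tight solution has a negative serving — not a feasible corner.
Cheapest feasible corner: $3.29.

$3.29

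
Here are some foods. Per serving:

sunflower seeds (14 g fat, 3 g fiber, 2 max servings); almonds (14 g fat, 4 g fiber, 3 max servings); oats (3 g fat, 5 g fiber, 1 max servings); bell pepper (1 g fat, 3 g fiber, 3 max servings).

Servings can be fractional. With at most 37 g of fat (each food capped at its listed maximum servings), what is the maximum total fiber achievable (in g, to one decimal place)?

22.9 g

Fiber per g fat: bell pepper 3, oats 1.667, almonds 0.2857, sunflower seeds 0.2143.
Take 3 servings of bell pepper: uses 3 g fat, +9.0 g fiber (running total 9.0 g).
Take 1 serving of oats: uses 3 g fat, +5.0 g fiber (running total 14.0 g).
Take 2.214 servings of almonds: uses 31 g fat, +8.9 g fiber (running total 22.9 g).
Filling greedily by fiber-per-g fat is optimal for one linear limit, giving 22.9 g.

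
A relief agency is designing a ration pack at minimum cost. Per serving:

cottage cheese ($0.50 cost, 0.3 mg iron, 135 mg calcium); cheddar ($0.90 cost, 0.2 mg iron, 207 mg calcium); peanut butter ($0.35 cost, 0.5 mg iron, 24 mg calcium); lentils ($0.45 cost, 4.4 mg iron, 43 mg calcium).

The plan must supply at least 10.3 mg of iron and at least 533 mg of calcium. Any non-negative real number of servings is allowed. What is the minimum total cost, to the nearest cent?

$2.59

For a min-cost LP with two ≥-constraints, a basic feasible solution has at most two positive variables.
cottage cheese only: max(10.3/0.3, 533/135) = 34.33 servings → $17.17.
cheddar only: max(10.3/0.2, 533/207) = 51.5 servings → $46.35.
peanut butter only: max(10.3/0.5, 533/24) = 22.21 servings → $7.77.
lentils only: max(10.3/4.4, 533/43) = 12.4 servings → $5.58.
cottage cheese + cheddar: intersection lies outside the first quadrant.
cottage cheese + peanut butter with both tight: 0.3201 servings and 20.41 servings → $7.30.
cottage cheese + lentils with both tight: 3.274 servings and 2.118 servings → $2.59.
cheddar + peanut butter with both tight: 0.1955 servings and 20.52 servings → $7.36.
cheddar + lentils with both tight: 2.109 servings and 2.245 servings → $2.91.
peanut butter + lentils with both targets exact would need a negative amount; discard.
Cheapest feasible corner: $2.59.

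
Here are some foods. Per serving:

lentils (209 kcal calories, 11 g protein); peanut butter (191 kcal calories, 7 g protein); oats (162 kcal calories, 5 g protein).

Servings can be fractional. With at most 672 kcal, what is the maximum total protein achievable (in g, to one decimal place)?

35.4 g

Protein per kcal: lentils 0.05263, peanut butter 0.03665, oats 0.03086.
With no serving limits, spend the whole calories allowance on lentils: 672 kcal / 209 kcal × 11 g = 35.4 g.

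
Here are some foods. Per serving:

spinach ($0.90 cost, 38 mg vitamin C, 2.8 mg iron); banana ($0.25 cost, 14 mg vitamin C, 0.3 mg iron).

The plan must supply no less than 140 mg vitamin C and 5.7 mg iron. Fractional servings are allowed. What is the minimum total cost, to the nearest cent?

$2.80

Compare the cost at each extreme point of the feasible region.
spinach only: max(140/38, 5.7/2.8) = 3.684 servings → $3.32.
banana only: max(140/14, 5.7/0.3) = 19 servings → $4.75.
spinach + banana with both tight: 1.36 servings and 6.309 servings → $2.80.
Cheapest feasible corner: $2.80.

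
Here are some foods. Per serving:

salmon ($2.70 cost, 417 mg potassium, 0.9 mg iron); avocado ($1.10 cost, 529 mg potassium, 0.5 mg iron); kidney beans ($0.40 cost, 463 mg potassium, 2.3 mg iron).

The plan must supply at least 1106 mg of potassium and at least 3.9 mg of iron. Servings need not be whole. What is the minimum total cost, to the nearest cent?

$0.96

The cheapest plan sits at a corner of the feasible region — with two constraints it uses at most two foods.
salmon only: max(1106/417, 3.9/0.9) = 4.333 servings → $11.70.
avocado only: max(1106/529, 3.9/0.5) = 7.8 servings → $8.58.
kidney beans only: max(1106/463, 3.9/2.3) = 2.389 servings → $0.96.
salmon + avocado: intersection lies outside the first quadrant.
salmon + kidney beans with both tight: 1.361 servings and 1.163 servings → $4.14.
avocado + kidney beans with both tight: 0.7492 servings and 1.533 servings → $1.44.
The minimum over all feasible corners is $0.96.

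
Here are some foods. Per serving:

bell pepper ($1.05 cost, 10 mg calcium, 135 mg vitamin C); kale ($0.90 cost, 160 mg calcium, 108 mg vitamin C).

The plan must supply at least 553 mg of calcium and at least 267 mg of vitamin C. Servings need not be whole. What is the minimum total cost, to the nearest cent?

$3.11

bell pepper only: max(553/10, 267/135) = 55.3 servings → $58.06.
kale only: max(553/160, 267/108) = 3.456 servings → $3.11.
bell pepper + kale with both targets exact would need a negative amount; discard.
The minimum over all feasible corners is $3.11.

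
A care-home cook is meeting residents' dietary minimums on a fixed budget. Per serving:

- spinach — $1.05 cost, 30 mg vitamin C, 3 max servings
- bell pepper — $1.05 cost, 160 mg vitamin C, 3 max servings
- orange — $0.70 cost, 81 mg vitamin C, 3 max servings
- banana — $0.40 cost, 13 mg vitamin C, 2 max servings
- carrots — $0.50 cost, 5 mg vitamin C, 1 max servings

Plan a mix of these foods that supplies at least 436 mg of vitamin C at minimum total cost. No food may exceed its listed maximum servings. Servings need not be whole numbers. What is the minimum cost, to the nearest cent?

$2.86

Cost per mg of vitamin C: bell pepper $0.0066, orange $0.0086, banana $0.0308, spinach $0.0350, carrots $0.1000.
Take 2.725 servings of bell pepper: +436.0 mg vitamin C for $2.86 (total $2.86, still need 0.0 mg).
Greedy by cheapest-per-mg is optimal for a single linear constraint, so the minimum cost is $2.86.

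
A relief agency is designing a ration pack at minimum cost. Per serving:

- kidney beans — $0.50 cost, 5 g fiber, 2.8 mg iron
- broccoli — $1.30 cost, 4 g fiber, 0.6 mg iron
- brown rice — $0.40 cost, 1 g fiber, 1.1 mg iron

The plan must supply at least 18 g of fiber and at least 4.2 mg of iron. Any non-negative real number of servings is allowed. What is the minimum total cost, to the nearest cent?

$1.80

kidney beans only: max(18/5, 4.2/2.8) = 3.6 servings → $1.80.
broccoli only: max(18/4, 4.2/0.6) = 7 servings → $9.10.
brown rice only: max(18/1, 4.2/1.1) = 18 servings → $7.20.
kidney beans + broccoli with both tight: 0.7317 servings and 3.585 servings → $5.03.
kidney beans + brown rice: the both-tight solution has a negative serving — not a feasible corner.
broccoli + brown rice with both tight: 4.105 servings and 1.579 servings → $5.97.
So the least-cost plan costs $1.80.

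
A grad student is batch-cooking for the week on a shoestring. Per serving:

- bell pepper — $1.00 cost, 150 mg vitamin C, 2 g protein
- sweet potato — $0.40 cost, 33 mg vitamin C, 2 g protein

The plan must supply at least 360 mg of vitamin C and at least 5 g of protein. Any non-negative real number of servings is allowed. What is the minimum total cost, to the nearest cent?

A basic optimal solution has at most two foods positive. Try each food alone and each pair with both targets met exactly.
bell pepper only: max(360/150, 5/2) = 2.5 servings → $2.50.
sweet potato only: max(360/33, 5/2) = 10.91 servings → $4.36.
bell pepper + sweet potato with both tight: 2.372 servings and 0.1282 servings → $2.42.
Cheapest feasible corner: $2.42.

$2.42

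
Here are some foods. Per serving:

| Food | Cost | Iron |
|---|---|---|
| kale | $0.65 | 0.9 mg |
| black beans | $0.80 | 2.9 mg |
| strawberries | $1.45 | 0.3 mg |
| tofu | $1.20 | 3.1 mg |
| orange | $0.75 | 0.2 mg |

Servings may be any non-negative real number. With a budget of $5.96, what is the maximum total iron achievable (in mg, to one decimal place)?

21.6 mg

Iron per dollar: black beans 3.625, tofu 2.583, kale 1.385, orange 0.2667, strawberries 0.2069.
With no serving limits, spend the whole cost allowance on black beans: $5.96 / $0.80 × 2.9 mg = 21.6 mg.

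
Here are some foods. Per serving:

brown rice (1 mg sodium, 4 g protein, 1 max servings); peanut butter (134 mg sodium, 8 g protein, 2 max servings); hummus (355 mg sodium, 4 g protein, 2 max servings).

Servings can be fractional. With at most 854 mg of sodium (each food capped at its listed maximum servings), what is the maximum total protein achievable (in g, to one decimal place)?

Protein per mg sodium: brown rice 4, peanut butter 0.0597, hummus 0.01127.
Take 1 serving of brown rice: uses 1 mg sodium, +4.0 g protein (running total 4.0 g).
Take 2 servings of peanut butter: uses 268 mg sodium, +16.0 g protein (running total 20.0 g).
Take 1.648 servings of hummus: uses 585 mg sodium, +6.6 g protein (running total 26.6 g).
Greedy by best ratio exhausts the sodium allowance optimally: 26.6 g.

26.6 g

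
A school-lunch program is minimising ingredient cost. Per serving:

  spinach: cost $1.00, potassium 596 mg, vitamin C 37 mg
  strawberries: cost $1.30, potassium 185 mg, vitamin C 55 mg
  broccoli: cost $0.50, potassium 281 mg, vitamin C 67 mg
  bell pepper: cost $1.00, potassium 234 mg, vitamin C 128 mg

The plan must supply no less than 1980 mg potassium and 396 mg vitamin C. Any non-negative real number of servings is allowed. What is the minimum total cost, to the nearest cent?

$3.48

Compare the cost at each extreme point of the feasible region.
spinach only: max(1980/596, 396/37) = 10.7 servings → $10.70.
strawberries only: max(1980/185, 396/55) = 10.7 servings → $13.91.
broccoli only: max(1980/281, 396/67) = 7.046 servings → $3.52.
bell pepper only: max(1980/234, 396/128) = 8.462 servings → $8.46.
spinach + strawberries with both tight: 1.374 servings and 6.276 servings → $9.53.
spinach + broccoli with both tight: 0.724 servings and 5.511 servings → $3.48.
spinach + bell pepper with both tight: 2.377 servings and 2.407 servings → $4.78.
strawberries + broccoli: intersection lies outside the first quadrant.
strawberries + bell pepper: intersection lies outside the first quadrant.
broccoli + bell pepper: intersection lies outside the first quadrant.
The minimum over all feasible corners is $3.48.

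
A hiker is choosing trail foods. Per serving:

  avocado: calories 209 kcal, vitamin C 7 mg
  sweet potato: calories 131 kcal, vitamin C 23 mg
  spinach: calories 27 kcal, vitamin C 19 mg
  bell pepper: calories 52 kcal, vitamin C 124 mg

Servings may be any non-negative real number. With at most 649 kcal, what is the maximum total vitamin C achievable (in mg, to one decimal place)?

1547.6 mg

Vitamin C per kcal: bell pepper 2.385, spinach 0.7037, sweet potato 0.1756, avocado 0.03349.
With no serving limits, spend the whole calories allowance on bell pepper: 649 kcal / 52 kcal × 124 mg = 1547.6 mg.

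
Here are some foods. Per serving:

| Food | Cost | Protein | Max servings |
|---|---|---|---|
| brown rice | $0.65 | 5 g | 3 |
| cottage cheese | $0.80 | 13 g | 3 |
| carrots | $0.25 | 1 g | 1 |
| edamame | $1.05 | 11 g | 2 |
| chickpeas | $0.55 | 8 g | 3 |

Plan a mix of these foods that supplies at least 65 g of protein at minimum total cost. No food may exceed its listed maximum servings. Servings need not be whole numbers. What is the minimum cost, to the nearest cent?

Cost per g of protein: cottage cheese $0.0615, chickpeas $0.0688, edamame $0.0955, brown rice $0.1300, carrots $0.2500.
Take 3 servings of cottage cheese: +39.0 g protein for $2.40 (total $2.40, still need 26.0 g).
Take 3 servings of chickpeas: +24.0 g protein for $1.65 (total $4.05, still need 2.0 g).
Take 0.1818 servings of edamame: +2.0 g protein for $0.19 (total $4.24, still need 0.0 g).
Greedy by cheapest-per-g is optimal for a single linear constraint, so the minimum cost is $4.24.

$4.24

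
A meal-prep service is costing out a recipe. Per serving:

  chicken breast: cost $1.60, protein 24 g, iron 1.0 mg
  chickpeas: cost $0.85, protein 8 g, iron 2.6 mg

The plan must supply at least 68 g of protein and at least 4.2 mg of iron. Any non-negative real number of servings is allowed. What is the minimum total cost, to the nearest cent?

$4.72

Minimising a linear cost over {protein ≥ 68, iron ≥ 4.2, servings ≥ 0} — the optimum is at a vertex, using one or two foods.
chicken breast only: max(68/24, 4.2/1.0) = 4.2 servings → $6.72.
chickpeas only: max(68/8, 4.2/2.6) = 8.5 servings → $7.22.
chicken breast + chickpeas with both tight: 2.632 servings and 0.6029 servings → $4.72.
So the least-cost plan costs $4.72.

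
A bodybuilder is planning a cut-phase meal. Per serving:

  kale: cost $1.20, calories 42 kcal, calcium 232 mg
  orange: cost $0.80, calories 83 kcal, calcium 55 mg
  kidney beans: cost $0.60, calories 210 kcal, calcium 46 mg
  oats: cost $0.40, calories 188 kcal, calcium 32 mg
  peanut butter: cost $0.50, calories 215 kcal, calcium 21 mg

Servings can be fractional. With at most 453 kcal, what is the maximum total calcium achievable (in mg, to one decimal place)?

Calcium per kcal: kale 5.524, orange 0.6627, kidney beans 0.219, oats 0.1702, peanut butter 0.09767.
With no serving limits, spend the whole calories allowance on kale: 453 kcal / 42 kcal × 232 mg = 2502.3 mg.

2502.3 mg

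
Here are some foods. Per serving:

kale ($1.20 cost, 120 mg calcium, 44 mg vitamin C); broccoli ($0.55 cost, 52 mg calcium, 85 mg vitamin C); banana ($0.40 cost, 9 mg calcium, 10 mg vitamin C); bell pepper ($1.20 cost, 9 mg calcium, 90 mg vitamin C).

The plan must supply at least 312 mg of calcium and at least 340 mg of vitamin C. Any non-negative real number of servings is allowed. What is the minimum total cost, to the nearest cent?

A basic optimal solution has at most two foods positive. Try each food alone and each pair with both targets met exactly.
kale only: max(312/120, 340/44) = 7.727 servings → $9.27.
broccoli only: max(312/52, 340/85) = 6 servings → $3.30.
banana only: max(312/9, 340/10) = 34.67 servings → $13.87.
bell pepper only: max(312/9, 340/90) = 34.67 servings → $41.60.
kale + broccoli with both tight: 1.117 servings and 3.422 servings → $3.22.
kale + banana with both tight: 0.07463 servings and 33.67 servings → $13.56.
kale + bell pepper with both tight: 2.405 servings and 2.602 servings → $6.01.
broccoli + banana: intersection lies outside the first quadrant.
broccoli + bell pepper: intersection lies outside the first quadrant.
banana + bell pepper with both targets exact would need a negative amount; discard.
So the least-cost plan costs $3.22.

$3.22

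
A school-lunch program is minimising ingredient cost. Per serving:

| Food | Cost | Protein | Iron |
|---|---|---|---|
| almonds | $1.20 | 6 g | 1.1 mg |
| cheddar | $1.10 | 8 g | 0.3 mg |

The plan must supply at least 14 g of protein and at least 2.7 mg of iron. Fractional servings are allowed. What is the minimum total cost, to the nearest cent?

$2.95

At the optimum either one food covers both requirements or two foods hit both targets exactly; no other combination can be cheaper.
almonds only: max(14/6, 2.7/1.1) = 2.455 servings → $2.95.
cheddar only: max(14/8, 2.7/0.3) = 9 servings → $9.90.
almonds + cheddar: intersection lies outside the first quadrant.
Cheapest feasible corner: $2.95.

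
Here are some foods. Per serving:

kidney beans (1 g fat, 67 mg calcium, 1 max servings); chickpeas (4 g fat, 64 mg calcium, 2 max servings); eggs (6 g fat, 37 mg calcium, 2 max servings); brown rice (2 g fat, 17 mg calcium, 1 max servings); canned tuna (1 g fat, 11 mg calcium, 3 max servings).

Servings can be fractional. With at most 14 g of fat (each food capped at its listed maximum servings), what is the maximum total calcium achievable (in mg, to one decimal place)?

Calcium per g fat: kidney beans 67, chickpeas 16, canned tuna 11, brown rice 8.5, eggs 6.167.
Take 1 serving of kidney beans: uses 1 g fat, +67.0 mg calcium (running total 67.0 mg).
Take 2 servings of chickpeas: uses 8 g fat, +128.0 mg calcium (running total 195.0 mg).
Take 3 servings of canned tuna: uses 3 g fat, +33.0 mg calcium (running total 228.0 mg).
Take 1 serving of brown rice: uses 2 g fat, +17.0 mg calcium (running total 245.0 mg).
Filling greedily by calcium-per-g fat is optimal for one linear limit, giving 245.0 mg.

245.0 mg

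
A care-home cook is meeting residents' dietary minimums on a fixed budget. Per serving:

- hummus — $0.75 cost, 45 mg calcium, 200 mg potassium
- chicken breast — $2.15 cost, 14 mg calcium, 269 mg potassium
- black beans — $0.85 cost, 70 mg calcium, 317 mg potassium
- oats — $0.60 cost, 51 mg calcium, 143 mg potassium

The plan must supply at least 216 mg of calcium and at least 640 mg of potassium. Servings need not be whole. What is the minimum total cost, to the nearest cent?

$2.55

At the optimum either one food covers both requirements or two foods hit both targets exactly; no other combination can be cheaper.
hummus only: max(216/45, 640/200) = 4.8 servings → $3.60.
chicken breast only: max(216/14, 640/269) = 15.43 servings → $33.17.
black beans only: max(216/70, 640/317) = 3.086 servings → $2.62.
oats only: max(216/51, 640/143) = 4.476 servings → $2.69.
hummus + chicken breast: intersection lies outside the first quadrant.
hummus + black beans: intersection lies outside the first quadrant.
hummus + oats with both tight: 0.4653 servings and 3.825 servings → $2.64.
chicken breast + black beans with both targets exact would need a negative amount; discard.
chicken breast + oats with both tight: 0.1495 servings and 4.194 servings → $2.84.
black beans + oats with both tight: 0.2846 servings and 3.845 servings → $2.55.
Cheapest feasible corner: $2.55.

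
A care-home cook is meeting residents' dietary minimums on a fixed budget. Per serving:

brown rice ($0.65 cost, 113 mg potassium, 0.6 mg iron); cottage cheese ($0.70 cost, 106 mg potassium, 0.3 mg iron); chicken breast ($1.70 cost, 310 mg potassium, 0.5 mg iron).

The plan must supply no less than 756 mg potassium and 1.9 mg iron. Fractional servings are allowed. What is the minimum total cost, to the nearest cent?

$4.20

An LP optimum is at a vertex; with two nutrient constraints at most two foods are used. Check each candidate.
brown rice only: max(756/113, 1.9/0.6) = 6.69 servings → $4.35.
cottage cheese only: max(756/106, 1.9/0.3) = 7.132 servings → $4.99.
chicken breast only: max(756/310, 1.9/0.5) = 3.8 servings → $6.46.
brown rice + cottage cheese: intersection lies outside the first quadrant.
brown rice + chicken breast with both tight: 1.629 servings and 1.845 servings → $4.20.
cottage cheese + chicken breast with both tight: 5.275 servings and 0.635 servings → $4.77.
Cheapest feasible corner: $4.20.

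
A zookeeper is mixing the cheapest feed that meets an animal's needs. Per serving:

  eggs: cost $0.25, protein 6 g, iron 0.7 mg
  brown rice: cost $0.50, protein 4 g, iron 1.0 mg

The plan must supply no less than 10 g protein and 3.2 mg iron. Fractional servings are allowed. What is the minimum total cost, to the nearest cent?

A basic optimal solution has at most two foods positive. Try each food alone and each pair with both targets met exactly.
eggs only: max(10/6, 3.2/0.7) = 4.571 servings → $1.14.
brown rice only: max(10/4, 3.2/1.0) = 3.2 servings → $1.60.
eggs + brown rice: the both-tight solution has a negative serving — not a feasible corner.
So the least-cost plan costs $1.14.

$1.14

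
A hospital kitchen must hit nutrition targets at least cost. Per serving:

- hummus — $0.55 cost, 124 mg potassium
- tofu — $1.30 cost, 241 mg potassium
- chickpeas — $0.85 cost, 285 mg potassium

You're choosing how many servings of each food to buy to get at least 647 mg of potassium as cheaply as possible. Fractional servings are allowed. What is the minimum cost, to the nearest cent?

$1.93

Cost per mg of potassium: chickpeas $0.0030, hummus $0.0044, tofu $0.0054.
With no serving limits, use only chickpeas: 647 mg / 285 mg = 2.27 servings × $0.85 = $1.93.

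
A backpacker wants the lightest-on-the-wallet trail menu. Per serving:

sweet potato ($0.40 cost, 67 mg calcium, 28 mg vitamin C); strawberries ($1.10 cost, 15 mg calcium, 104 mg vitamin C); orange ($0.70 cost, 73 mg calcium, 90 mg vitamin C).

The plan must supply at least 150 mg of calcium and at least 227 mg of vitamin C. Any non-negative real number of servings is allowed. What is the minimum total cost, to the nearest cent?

$1.77

sweet potato only: max(150/67, 227/28) = 8.107 servings → $3.24.
strawberries only: max(150/15, 227/104) = 10 servings → $11.00.
orange only: max(150/73, 227/90) = 2.522 servings → $1.77.
sweet potato + strawberries with both tight: 1.862 servings and 1.681 servings → $2.59.
sweet potato + orange: intersection lies outside the first quadrant.
strawberries + orange with both tight: 0.492 servings and 1.954 servings → $1.91.
The minimum over all feasible corners is $1.77.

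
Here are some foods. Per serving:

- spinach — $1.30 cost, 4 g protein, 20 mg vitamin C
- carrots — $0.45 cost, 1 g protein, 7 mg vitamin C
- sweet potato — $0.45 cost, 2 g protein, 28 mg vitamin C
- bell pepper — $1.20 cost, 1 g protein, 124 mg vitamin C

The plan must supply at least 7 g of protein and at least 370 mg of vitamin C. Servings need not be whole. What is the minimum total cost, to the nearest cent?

With two linear requirements the optimum uses one or two foods; enumerate the corners.
spinach only: max(7/4, 370/20) = 18.5 servings → $24.05.
carrots only: max(7/1, 370/7) = 52.86 servings → $23.79.
sweet potato only: max(7/2, 370/28) = 13.21 servings → $5.95.
bell pepper only: max(7/1, 370/124) = 7 servings → $8.40.
spinach + carrots: intersection lies outside the first quadrant.
spinach + sweet potato: intersection lies outside the first quadrant.
spinach + bell pepper with both tight: 1.046 servings and 2.815 servings → $4.74.
carrots + sweet potato with both targets exact would need a negative amount; discard.
carrots + bell pepper with both tight: 4.256 servings and 2.744 servings → $5.21.
sweet potato + bell pepper with both tight: 2.264 servings and 2.473 servings → $3.99.
Cheapest feasible corner: $3.99.

$3.99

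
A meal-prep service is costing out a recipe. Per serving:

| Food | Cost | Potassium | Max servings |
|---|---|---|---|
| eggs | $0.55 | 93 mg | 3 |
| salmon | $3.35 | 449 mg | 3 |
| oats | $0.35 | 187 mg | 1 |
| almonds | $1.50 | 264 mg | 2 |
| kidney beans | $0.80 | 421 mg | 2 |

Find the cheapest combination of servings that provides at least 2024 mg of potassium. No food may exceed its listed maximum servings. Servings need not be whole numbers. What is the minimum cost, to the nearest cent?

Cost per mg of potassium: oats $0.0019, kidney beans $0.0019, almonds $0.0057, eggs $0.0059, salmon $0.0075.
Take 1 serving of oats: +187.0 mg potassium for $0.35 (total $0.35, still need 1837.0 mg).
Take 2 servings of kidney beans: +842.0 mg potassium for $1.60 (total $1.95, still need 995.0 mg).
Take 2 servings of almonds: +528.0 mg potassium for $3.00 (total $4.95, still need 467.0 mg).
Take 3 servings of eggs: +279.0 mg potassium for $1.65 (total $6.60, still need 188.0 mg).
Take 0.4187 servings of salmon: +188.0 mg potassium for $1.40 (total $8.00, still need 0.0 mg).
Filling from the cheapest source first is optimal under one linear minimum: $8.00.

$8.00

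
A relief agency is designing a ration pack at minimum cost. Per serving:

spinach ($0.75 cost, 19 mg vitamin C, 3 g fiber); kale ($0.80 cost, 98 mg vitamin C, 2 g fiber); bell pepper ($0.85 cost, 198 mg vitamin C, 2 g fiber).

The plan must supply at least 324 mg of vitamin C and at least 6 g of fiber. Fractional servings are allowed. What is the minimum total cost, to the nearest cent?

$2.04

Compare the cost at each extreme point of the feasible region.
spinach only: max(324/19, 6/3) = 17.05 servings → $12.79.
kale only: max(324/98, 6/2) = 3.306 servings → $2.64.
bell pepper only: max(324/198, 6/2) = 3 servings → $2.55.
spinach + kale with both targets exact would need a negative amount; discard.
spinach + bell pepper with both tight: 0.9712 servings and 1.543 servings → $2.04.
kale + bell pepper with both tight: 2.7 servings and 0.3 servings → $2.42.
So the least-cost plan costs $2.04.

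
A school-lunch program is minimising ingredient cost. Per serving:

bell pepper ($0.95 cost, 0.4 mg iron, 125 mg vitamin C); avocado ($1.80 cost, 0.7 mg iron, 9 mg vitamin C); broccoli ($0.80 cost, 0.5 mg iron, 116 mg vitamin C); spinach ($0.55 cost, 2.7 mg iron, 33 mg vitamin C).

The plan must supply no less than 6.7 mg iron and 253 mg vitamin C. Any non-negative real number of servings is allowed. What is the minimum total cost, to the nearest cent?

An LP optimum is at a vertex; with two nutrient constraints at most two foods are used. Check each candidate.
bell pepper only: max(6.7/0.4, 253/125) = 16.75 servings → $15.91.
avocado only: max(6.7/0.7, 253/9) = 28.11 servings → $50.60.
broccoli only: max(6.7/0.5, 253/116) = 13.4 servings → $10.72.
spinach only: max(6.7/2.7, 253/33) = 7.667 servings → $4.22.
bell pepper + avocado with both tight: 1.392 servings and 8.776 servings → $17.12.
bell pepper + broccoli: the both-tight solution has a negative serving — not a feasible corner.
bell pepper + spinach with both tight: 1.425 servings and 2.27 servings → $2.60.
avocado + broccoli with both tight: 8.484 servings and 1.523 servings → $16.49.
avocado + spinach with both targets exact would need a negative amount; discard.
broccoli + spinach with both tight: 1.557 servings and 2.193 servings → $2.45.
Cheapest feasible corner: $2.45.

$2.45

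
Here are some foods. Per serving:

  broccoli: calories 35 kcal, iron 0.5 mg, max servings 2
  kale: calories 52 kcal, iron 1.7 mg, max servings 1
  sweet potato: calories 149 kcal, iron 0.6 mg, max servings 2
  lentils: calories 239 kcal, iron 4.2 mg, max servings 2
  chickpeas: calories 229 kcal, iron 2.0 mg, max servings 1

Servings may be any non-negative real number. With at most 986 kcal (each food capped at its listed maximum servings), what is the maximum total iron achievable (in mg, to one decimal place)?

13.7 mg

Iron per kcal: kale 0.03269, lentils 0.01757, broccoli 0.01429, chickpeas 0.008734, sweet potato 0.004027.
Take 1 serving of kale: uses 52 kcal, +1.7 mg iron (running total 1.7 mg).
Take 2 servings of lentils: uses 478 kcal, +8.4 mg iron (running total 10.1 mg).
Take 2 servings of broccoli: uses 70 kcal, +1.0 mg iron (running total 11.1 mg).
Take 1 serving of chickpeas: uses 229 kcal, +2.0 mg iron (running total 13.1 mg).
Take 1.054 servings of sweet potato: uses 157 kcal, +0.6 mg iron (running total 13.7 mg).
Greedy by best ratio exhausts the calories allowance optimally: 13.7 mg.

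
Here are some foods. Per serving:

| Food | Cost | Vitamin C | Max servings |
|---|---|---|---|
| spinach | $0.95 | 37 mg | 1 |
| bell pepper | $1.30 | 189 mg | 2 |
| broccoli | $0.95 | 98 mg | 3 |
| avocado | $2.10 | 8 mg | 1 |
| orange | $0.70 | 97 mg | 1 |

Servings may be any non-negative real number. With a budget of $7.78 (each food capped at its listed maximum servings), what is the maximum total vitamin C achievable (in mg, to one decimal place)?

Vitamin C per dollar: bell pepper 145.4, orange 138.6, broccoli 103.2, spinach 38.95, avocado 3.81.
Take 2 servings of bell pepper: spends $2.60, +378.0 mg vitamin C (running total 378.0 mg).
Take 1 serving of orange: spends $0.70, +97.0 mg vitamin C (running total 475.0 mg).
Take 3 servings of broccoli: spends $2.85, +294.0 mg vitamin C (running total 769.0 mg).
Take 1 serving of spinach: spends $0.95, +37.0 mg vitamin C (running total 806.0 mg).
Take 0.3238 servings of avocado: spends $0.68, +2.6 mg vitamin C (running total 808.6 mg).
Greedy by best ratio exhausts the cost allowance optimally: 808.6 mg.

808.6 mg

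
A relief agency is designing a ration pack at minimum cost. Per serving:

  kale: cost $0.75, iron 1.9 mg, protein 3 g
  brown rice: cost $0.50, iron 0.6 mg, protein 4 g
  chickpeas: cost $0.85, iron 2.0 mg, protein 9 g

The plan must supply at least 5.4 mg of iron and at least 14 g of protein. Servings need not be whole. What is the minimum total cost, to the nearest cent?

The cheapest plan sits at a corner of the feasible region — with two constraints it uses at most two foods.
kale only: max(5.4/1.9, 14/3) = 4.667 servings → $3.50.
brown rice only: max(5.4/0.6, 14/4) = 9 servings → $4.50.
chickpeas only: max(5.4/2.0, 14/9) = 2.7 servings → $2.29.
kale + brown rice with both tight: 2.276 servings and 1.793 servings → $2.60.
kale + chickpeas with both tight: 1.856 servings and 0.9369 servings → $2.19.
brown rice + chickpeas with both targets exact would need a negative amount; discard.
So the least-cost plan costs $2.19.

$2.19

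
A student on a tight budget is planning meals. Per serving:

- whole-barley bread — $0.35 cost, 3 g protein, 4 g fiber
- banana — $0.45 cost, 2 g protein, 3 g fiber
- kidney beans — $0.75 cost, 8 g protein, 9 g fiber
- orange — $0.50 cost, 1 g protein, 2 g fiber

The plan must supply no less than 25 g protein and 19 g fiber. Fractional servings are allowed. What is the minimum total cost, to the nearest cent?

$2.34

whole-barley bread only: max(25/3, 19/4) = 8.333 servings → $2.92.
banana only: max(25/2, 19/3) = 12.5 servings → $5.62.
kidney beans only: max(25/8, 19/9) = 3.125 servings → $2.34.
orange only: max(25/1, 19/2) = 25 servings → $12.50.
whole-barley bread + banana: the both-tight solution has a negative serving — not a feasible corner.
whole-barley bread + kidney beans: intersection lies outside the first quadrant.
whole-barley bread + orange: intersection lies outside the first quadrant.
banana + kidney beans with both targets exact would need a negative amount; discard.
banana + orange with both targets exact would need a negative amount; discard.
kidney beans + orange: the both-tight solution has a negative serving — not a feasible corner.
So the least-cost plan costs $2.34.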